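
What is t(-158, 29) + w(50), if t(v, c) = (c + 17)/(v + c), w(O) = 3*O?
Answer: 19304/129 ≈ 149.64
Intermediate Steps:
t(v, c) = (17 + c)/(c + v)
t(-158, 29) + w(50) = (17 + 29)/(29 - 158) + 3*50 = 46/(-129) + 150 = -1/129*46 + 150 = -46/129 + 150 = 19304/129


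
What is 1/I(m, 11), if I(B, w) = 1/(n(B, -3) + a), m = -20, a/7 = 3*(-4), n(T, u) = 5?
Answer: -79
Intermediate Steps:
a = -84 (a = 7*(3*(-4)) = 7*(-12) = -84)
I(B, w) = -1/79 (I(B, w) = 1/(5 - 84) = 1/(-79) = -1/79)
1/I(m, 11) = 1/(-1/79) = -79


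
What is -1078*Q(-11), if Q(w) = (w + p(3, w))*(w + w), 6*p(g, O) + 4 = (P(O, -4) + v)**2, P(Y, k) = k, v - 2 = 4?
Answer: -260876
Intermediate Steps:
v = 6 (v = 2 + 4 = 6)
p(g, O) = 0 (p(g, O) = -2/3 + (-4 + 6)**2/6 = -2/3 + (1/6)*2**2 = -2/3 + (1/6)*4 = -2/3 + 2/3 = 0)
Q(w) = 2*w**2 (Q(w) = (w + 0)*(w + w) = w*(2*w) = 2*w**2)
-1078*Q(-11) = -2156*(-11)**2 = -2156*121 = -1078*242 = -260876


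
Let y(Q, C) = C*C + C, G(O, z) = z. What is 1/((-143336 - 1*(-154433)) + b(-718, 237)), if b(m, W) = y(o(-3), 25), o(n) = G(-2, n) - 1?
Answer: 1/11747 ≈ 8.5128e-5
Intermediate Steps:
o(n) = -1 + n (o(n) = n - 1 = -1 + n)
y(Q, C) = C + C**2 (y(Q, C) = C**2 + C = C + C**2)
b(m, W) = 650 (b(m, W) = 25*(1 + 25) = 25*26 = 650)
1/((-143336 - 1*(-154433)) + b(-718, 237)) = 1/((-143336 - 1*(-154433)) + 650) = 1/((-143336 + 154433) + 650) = 1/(11097 + 650) = 1/11747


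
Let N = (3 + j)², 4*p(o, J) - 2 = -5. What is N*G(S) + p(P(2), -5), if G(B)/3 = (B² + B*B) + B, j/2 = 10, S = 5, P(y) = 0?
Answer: 349137/4 ≈ 87284.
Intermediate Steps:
p(o, J) = -¾ (p(o, J) = ½ + (¼)*(-5) = ½ - 5/4 = -¾)
j = 20 (j = 2*10 = 20)
G(B) = 3*B + 6*B² (G(B) = 3*((B² + B*B) + B) = 3*((B² + B²) + B) = 3*(2*B² + B) = 3*(B + 2*B²) = 3*B + 6*B²)
N = 529 (N = (3 + 20)² = 23² = 529)
N*G(S) + p(P(2), -5) = 529*(3*5*(1 + 2*5)) - ¾ = 529*(3*5*(1 + 10)) - ¾ = 529*(3*5*11) - ¾ = 529*165 - ¾ = 87285 - ¾ = 349137/4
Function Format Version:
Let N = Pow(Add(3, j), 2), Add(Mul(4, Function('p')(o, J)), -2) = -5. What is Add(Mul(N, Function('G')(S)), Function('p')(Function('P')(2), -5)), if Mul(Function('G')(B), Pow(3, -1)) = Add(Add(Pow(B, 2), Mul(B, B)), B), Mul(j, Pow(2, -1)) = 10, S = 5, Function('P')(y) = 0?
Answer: Rational(349137, 4) ≈ 87284.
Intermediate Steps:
Function('p')(o, J) = Rational(-3, 4) (Function('p')(o, J) = Add(Rational(1, 2), Mul(Rational(1, 4), -5)) = Add(Rational(1, 2), Rational(-5, 4)) = Rational(-3, 4))
j = 20 (j = Mul(2, 10) = 20)
Function('G')(B) = Add(Mul(3, B), Mul(6, Pow(B, 2))) (Function('G')(B) = Mul(3, Add(Add(Pow(B, 2), Mul(B, B)), B)) = Mul(3, Add(Add(Pow(B, 2), Pow(B, 2)), B)) = Mul(3, Add(Mul(2, Pow(B, 2)), B)) = Mul(3, Add(B, Mul(2, Pow(B, 2)))) = Add(Mul(3, B), Mul(6, Pow(B, 2))))
N = 529 (N = Pow(Add(3, 20), 2) = Pow(23, 2) = 529)
Add(Mul(N, Function('G')(S)), Function('p')(Function('P')(2), -5)) = Add(Mul(529, Mul(3, 5, Add(1, Mul(2, 5)))), Rational(-3, 4)) = Add(Mul(529, Mul(3, 5, Add(1, 10))), Rational(-3, 4)) = Add(Mul(529, Mul(3, 5, 11)), Rational(-3, 4)) = Add(Mul(529, 165), Rational(-3, 4)) = Add(87285, Rational(-3, 4)) = Rational(349137, 4)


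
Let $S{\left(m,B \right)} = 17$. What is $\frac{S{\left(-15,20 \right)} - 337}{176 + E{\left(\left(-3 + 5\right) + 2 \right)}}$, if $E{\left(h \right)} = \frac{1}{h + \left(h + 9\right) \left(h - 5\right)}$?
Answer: $- \frac{2880}{1583} \approx -1.8193$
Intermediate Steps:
$E{\left(h \right)} = \frac{1}{h + \left(-5 + h\right) \left(9 + h\right)}$ ($E{\left(h \right)} = \frac{1}{h + \left(9 + h\right) \left(-5 + h\right)} = \frac{1}{h + \left(-5 + h\right) \left(9 + h\right)}$)
$\frac{S{\left(-15,20 \right)} - 337}{176 + E{\left(\left(-3 + 5\right) + 2 \right)}} = \frac{17 - 337}{176 + \frac{1}{-45 + \left(\left(-3 + 5\right) + 2\right)^{2} + 5 \left(\left(-3 + 5\right) + 2\right)}} = - \frac{320}{176 + \frac{1}{-45 + \left(2 + 2\right)^{2} + 5 \left(2 + 2\right)}} = - \frac{320}{176 + \frac{1}{-45 + 4^{2} + 5 \cdot 4}} = - \frac{320}{176 + \frac{1}{-45 + 16 + 20}} = - \frac{320}{176 + \frac{1}{-9}} = - \frac{320}{176 - \frac{1}{9}} = - \frac{320}{\frac{1583}{9}} = \left(-320\right) \frac{9}{1583} = - \frac{2880}{1583}$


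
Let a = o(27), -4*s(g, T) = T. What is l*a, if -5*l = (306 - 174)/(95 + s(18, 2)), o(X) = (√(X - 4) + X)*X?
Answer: -7128/35 - 264*√23/35 ≈ -239.83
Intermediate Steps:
o(X) = X*(X + √(-4 + X)) (o(X) = (√(-4 + X) + X)*X = (X + √(-4 + X))*X = X*(X + √(-4 + X)))
s(g, T) = -T/4
a = 729 + 27*√23 (a = 27*(27 + √(-4 + 27)) = 27*(27 + √23) = 729 + 27*√23 ≈ 858.49)
l = -88/315 (l = -(306 - 174)/(5*(95 - ¼*2)) = -132/(5*(95 - ½)) = -132/(5*189/2) = -132*2/(5*189) = -⅕*88/63 = -88/315 ≈ -0.27937)
l*a = -88*(729 + 27*√23)/315 = -7128/35 - 264*√23/35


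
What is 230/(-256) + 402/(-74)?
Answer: -29983/4736 ≈ -6.3309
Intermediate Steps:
230/(-256) + 402/(-74) = 230*(-1/256) + 402*(-1/74) = -115/128 - 201/37 = -29983/4736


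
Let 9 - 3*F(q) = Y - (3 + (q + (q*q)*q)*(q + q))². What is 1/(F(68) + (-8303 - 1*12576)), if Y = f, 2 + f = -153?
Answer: 1/609814746856512 ≈ 1.6398e-15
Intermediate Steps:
f = -155 (f = -2 - 153 = -155)
Y = -155
F(q) = 164/3 + (3 + 2*q*(q + q³))²/3 (F(q) = 3 - (-155 - (3 + (q + (q*q)*q)*(q + q))²)/3 = 3 - (-155 - (3 + (q + q²*q)*(2*q))²)/3 = 3 - (-155 - (3 + (q + q³)*(2*q))²)/3 = 3 - (-155 - (3 + 2*q*(q + q³))²)/3 = 3 + (155/3 + (3 + 2*q*(q + q³))²/3) = 164/3 + (3 + 2*q*(q + q³))²/3)
1/(F(68) + (-8303 - 1*12576)) = 1/((164/3 + (3 + 2*68² + 2*68⁴)²/3) + (-8303 - 1*12576)) = 1/((164/3 + (3 + 2*4624 + 2*21381376)²/3) + (-8303 - 12576)) = 1/((164/3 + (3 + 9248 + 42762752)²/3) - 20879) = 1/((164/3 + (⅓)*42772003²) - 20879) = 1/((164/3 + (⅓)*1829444240632009) - 20879) = 1/((164/3 + 1829444240632009/3) - 20879) = 1/(609814746877391 - 20879) = 1/609814746856512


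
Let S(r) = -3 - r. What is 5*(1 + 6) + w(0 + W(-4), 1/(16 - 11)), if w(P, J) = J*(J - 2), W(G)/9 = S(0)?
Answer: 866/25 ≈ 34.640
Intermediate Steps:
W(G) = -27 (W(G) = 9*(-3 - 1*0) = 9*(-3 + 0) = 9*(-3) = -27)
w(P, J) = J*(-2 + J)
5*(1 + 6) + w(0 + W(-4), 1/(16 - 11)) = 5*(1 + 6) + (-2 + 1/(16 - 11))/(16 - 11) = 5*7 + (-2 + 1/5)/5 = 35 + (-2 + 1/5)/5 = 35 + (1/5)*(-9/5) = 35 - 9/25 = 866/25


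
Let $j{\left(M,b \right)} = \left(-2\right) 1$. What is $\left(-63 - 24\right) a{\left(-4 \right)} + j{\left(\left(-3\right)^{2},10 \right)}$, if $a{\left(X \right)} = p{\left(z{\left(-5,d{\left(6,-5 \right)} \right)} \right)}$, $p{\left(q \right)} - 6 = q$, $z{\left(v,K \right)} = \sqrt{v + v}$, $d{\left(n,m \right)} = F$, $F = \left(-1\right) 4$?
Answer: $-524 - 87 i \sqrt{10} \approx -524.0 - 275.12 i$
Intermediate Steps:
$F = -4$
$d{\left(n,m \right)} = -4$
$z{\left(v,K \right)} = \sqrt{2} \sqrt{v}$ ($z{\left(v,K \right)} = \sqrt{2 v} = \sqrt{2} \sqrt{v}$)
$j{\left(M,b \right)} = -2$
$p{\left(q \right)} = 6 + q$
$a{\left(X \right)} = 6 + i \sqrt{10}$ ($a{\left(X \right)} = 6 + \sqrt{2} \sqrt{-5} = 6 + \sqrt{2} i \sqrt{5} = 6 + i \sqrt{10}$)
$\left(-63 - 24\right) a{\left(-4 \right)} + j{\left(\left(-3\right)^{2},10 \right)} = \left(-63 - 24\right) \left(6 + i \sqrt{10}\right) - 2 = - 87 \left(6 + i \sqrt{10}\right) - 2 = \left(-522 - 87 i \sqrt{10}\right) - 2 = -524 - 87 i \sqrt{10}$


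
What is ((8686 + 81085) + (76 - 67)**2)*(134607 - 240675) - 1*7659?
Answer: -9530429595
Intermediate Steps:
((8686 + 81085) + (76 - 67)**2)*(134607 - 240675) - 1*7659 = (89771 + 9**2)*(-106068) - 7659 = (89771 + 81)*(-106068) - 7659 = 89852*(-106068) - 7659 = -9530421936 - 7659 = -9530429595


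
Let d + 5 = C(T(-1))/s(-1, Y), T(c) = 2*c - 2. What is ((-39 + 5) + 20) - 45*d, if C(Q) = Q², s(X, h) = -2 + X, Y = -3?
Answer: 451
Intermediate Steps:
T(c) = -2 + 2*c
d = -31/3 (d = -5 + (-2 + 2*(-1))²/(-2 - 1) = -5 + (-2 - 2)²/(-3) = -5 + (-4)²*(-⅓) = -5 + 16*(-⅓) = -5 - 16/3 = -31/3 ≈ -10.333)
((-39 + 5) + 20) - 45*d = ((-39 + 5) + 20) - 45*(-31/3) = (-34 + 20) + 465 = -14 + 465 = 451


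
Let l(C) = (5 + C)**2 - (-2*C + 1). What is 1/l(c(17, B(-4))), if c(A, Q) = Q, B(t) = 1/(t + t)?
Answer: 64/1441 ≈ 0.044414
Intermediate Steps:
B(t) = 1/(2*t)
l(C) = -1 + (5 + C)**2 + 2*C (l(C) = (5 + C)**2 - (1 - 2*C) = (5 + C)**2 + (-1 + 2*C) = -1 + (5 + C)**2 + 2*C)
1/l(c(17, B(-4))) = 1/(24 + ((1/2)/(-4))**2 + 12*((1/2)/(-4))) = 1/(24 + ((1/2)*(-1/4))**2 + 12*((1/2)*(-1/4))) = 1/(24 + (-1/8)**2 + 12*(-1/8)) = 1/(24 + 1/64 - 3/2) = 1/(1441/64) = 64/1441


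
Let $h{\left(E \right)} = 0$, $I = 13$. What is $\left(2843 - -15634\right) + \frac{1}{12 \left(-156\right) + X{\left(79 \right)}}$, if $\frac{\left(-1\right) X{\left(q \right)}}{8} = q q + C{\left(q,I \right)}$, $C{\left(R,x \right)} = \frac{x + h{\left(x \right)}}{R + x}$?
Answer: $\frac{22013978179}{1191426} \approx 18477.0$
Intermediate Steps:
$C{\left(R,x \right)} = \frac{x}{R + x}$ ($C{\left(R,x \right)} = \frac{x + 0}{R + x} = \frac{x}{R + x}$)
$X{\left(q \right)} = - \frac{104}{13 + q} - 8 q^{2}$ ($X{\left(q \right)} = - 8 \left(q q + \frac{13}{q + 13}\right) = - 8 \left(q^{2} + \frac{13}{13 + q}\right) = - \frac{104}{13 + q} - 8 q^{2}$)
$\left(2843 - -15634\right) + \frac{1}{12 \left(-156\right) + X{\left(79 \right)}} = \left(2843 - -15634\right) + \frac{1}{12 \left(-156\right) + \frac{8 \left(-13 + 79^{2} \left(-13 - 79\right)\right)}{13 + 79}} = \left(2843 + 15634\right) + \frac{1}{-1872 + \frac{8 \left(-13 + 6241 \left(-13 - 79\right)\right)}{92}} = 18477 + \frac{1}{-1872 + 8 \cdot \frac{1}{92} \left(-13 + 6241 \left(-92\right)\right)} = 18477 + \frac{1}{-1872 + 8 \cdot \frac{1}{92} \left(-13 - 574172\right)} = 18477 + \frac{1}{-1872 + 8 \cdot \frac{1}{92} \left(-574185\right)} = 18477 + \frac{1}{-1872 - \frac{1148370}{23}} = 18477 + \frac{1}{- \frac{1191426}{23}} = 18477 - \frac{23}{1191426} = \frac{22013978179}{1191426}$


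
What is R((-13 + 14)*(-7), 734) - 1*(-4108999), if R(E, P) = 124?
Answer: 4109123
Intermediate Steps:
R((-13 + 14)*(-7), 734) - 1*(-4108999) = 124 - 1*(-4108999) = 124 + 4108999 = 4109123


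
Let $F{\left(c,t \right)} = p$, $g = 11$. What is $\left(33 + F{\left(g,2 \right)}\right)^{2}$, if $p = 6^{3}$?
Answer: $62001$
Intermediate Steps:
$p = 216$
$F{\left(c,t \right)} = 216$
$\left(33 + F{\left(g,2 \right)}\right)^{2} = \left(33 + 216\right)^{2} = 249^{2} = 62001$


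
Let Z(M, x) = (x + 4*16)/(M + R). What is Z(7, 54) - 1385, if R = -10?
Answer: -4273/3 ≈ -1424.3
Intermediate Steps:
Z(M, x) = (64 + x)/(-10 + M) (Z(M, x) = (x + 4*16)/(M - 10) = (x + 64)/(-10 + M) = (64 + x)/(-10 + M))
Z(7, 54) - 1385 = (64 + 54)/(-10 + 7) - 1385 = 118/(-3) - 1385 = -⅓*118 - 1385 = -118/3 - 1385 = -4273/3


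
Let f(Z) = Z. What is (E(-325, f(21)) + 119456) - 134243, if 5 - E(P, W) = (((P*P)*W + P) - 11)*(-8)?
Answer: 17727530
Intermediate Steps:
E(P, W) = -83 + 8*P + 8*W*P² (E(P, W) = 5 - (((P*P)*W + P) - 11)*(-8) = 5 - ((P²*W + P) - 11)*(-8) = 5 - ((W*P² + P) - 11)*(-8) = 5 - ((P + W*P²) - 11)*(-8) = 5 - (-11 + P + W*P²)*(-8) = 5 - (88 - 8*P - 8*W*P²) = 5 + (-88 + 8*P + 8*W*P²) = -83 + 8*P + 8*W*P²)
(E(-325, f(21)) + 119456) - 134243 = ((-83 + 8*(-325) + 8*21*(-325)²) + 119456) - 134243 = ((-83 - 2600 + 8*21*105625) + 119456) - 134243 = ((-83 - 2600 + 17745000) + 119456) - 134243 = (17742317 + 119456) - 134243 = 17861773 - 134243 = 17727530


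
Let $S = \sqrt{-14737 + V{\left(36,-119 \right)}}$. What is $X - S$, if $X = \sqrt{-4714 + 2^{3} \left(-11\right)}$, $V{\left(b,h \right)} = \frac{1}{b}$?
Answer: $\frac{i \left(- \sqrt{530531} + 294 \sqrt{2}\right)}{6} \approx - 52.099 i$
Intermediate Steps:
$X = 49 i \sqrt{2}$ ($X = \sqrt{-4714 + 8 \left(-11\right)} = \sqrt{-4714 - 88} = \sqrt{-4802} = 49 i \sqrt{2} \approx 69.297 i$)
$S = \frac{i \sqrt{530531}}{6}$ ($S = \sqrt{-14737 + \frac{1}{36}} = \sqrt{- \frac{530531}{36}} = \frac{i \sqrt{530531}}{6} \approx 121.4 i$)
$X - S = 49 i \sqrt{2} - \frac{i \sqrt{530531}}{6}$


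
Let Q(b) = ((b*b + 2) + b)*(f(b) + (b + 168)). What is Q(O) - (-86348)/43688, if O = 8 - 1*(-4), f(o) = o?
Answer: 331351379/10922 ≈ 30338.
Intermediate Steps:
O = 12 (O = 8 + 4 = 12)
Q(b) = (168 + 2*b)*(2 + b + b²) (Q(b) = ((b*b + 2) + b)*(b + (b + 168)) = ((b² + 2) + b)*(b + (168 + b)) = ((2 + b²) + b)*(168 + 2*b) = (2 + b + b²)*(168 + 2*b) = (168 + 2*b)*(2 + b + b²))
Q(O) - (-86348)/43688 = (336 + 2*12³ + 170*12² + 172*12) - (-86348)/43688 = (336 + 2*1728 + 170*144 + 2064) - (-86348)/43688 = (336 + 3456 + 24480 + 2064) - 1*(-21587/10922) = 30336 + 21587/10922 = 331351379/10922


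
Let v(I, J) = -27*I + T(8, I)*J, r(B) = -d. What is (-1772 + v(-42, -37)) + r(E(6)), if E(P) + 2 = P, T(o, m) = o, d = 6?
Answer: -940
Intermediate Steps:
E(P) = -2 + P
r(B) = -6 (r(B) = -1*6 = -6)
v(I, J) = -27*I + 8*J
(-1772 + v(-42, -37)) + r(E(6)) = (-1772 + (-27*(-42) + 8*(-37))) - 6 = (-1772 + (1134 - 296)) - 6 = (-1772 + 838) - 6 = -934 - 6 = -940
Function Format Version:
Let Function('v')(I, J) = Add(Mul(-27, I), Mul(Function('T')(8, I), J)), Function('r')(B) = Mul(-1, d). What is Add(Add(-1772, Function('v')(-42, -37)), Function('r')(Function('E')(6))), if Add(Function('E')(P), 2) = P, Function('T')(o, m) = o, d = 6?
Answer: -940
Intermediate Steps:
Function('E')(P) = Add(-2, P)
Function('r')(B) = -6 (Function('r')(B) = Mul(-1, 6) = -6)
Function('v')(I, J) = Add(Mul(-27, I), Mul(8, J))
Add(Add(-1772, Function('v')(-42, -37)), Function('r')(Function('E')(6))) = Add(Add(-1772, Add(Mul(-27, -42), Mul(8, -37))), -6) = Add(Add(-1772, Add(1134, -296)), -6) = Add(Add(-1772, 838), -6) = Add(-934, -6) = -940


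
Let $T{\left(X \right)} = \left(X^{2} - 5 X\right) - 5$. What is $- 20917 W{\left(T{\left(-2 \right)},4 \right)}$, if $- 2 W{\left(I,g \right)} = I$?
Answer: $\frac{188253}{2} \approx 94127.0$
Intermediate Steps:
$T{\left(X \right)} = -5 + X^{2} - 5 X$
$W{\left(I,g \right)} = - \frac{I}{2}$
$- 20917 W{\left(T{\left(-2 \right)},4 \right)} = - 20917 \left(- \frac{-5 + \left(-2\right)^{2} - -10}{2}\right) = - 20917 \left(- \frac{-5 + 4 + 10}{2}\right) = - 20917 \left(\left(- \frac{1}{2}\right) 9\right) = \left(-20917\right) \left(- \frac{9}{2}\right) = \frac{188253}{2}$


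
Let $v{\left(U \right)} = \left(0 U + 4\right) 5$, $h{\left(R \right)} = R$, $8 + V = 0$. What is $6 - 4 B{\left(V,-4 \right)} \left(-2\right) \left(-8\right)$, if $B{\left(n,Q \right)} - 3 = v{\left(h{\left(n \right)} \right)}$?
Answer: $-8832$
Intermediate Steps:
$V = -8$ ($V = -8 + 0 = -8$)
$v{\left(U \right)} = 20$ ($v{\left(U \right)} = \left(0 + 4\right) 5 = 4 \cdot 5 = 20$)
$B{\left(n,Q \right)} = 23$ ($B{\left(n,Q \right)} = 3 + 20 = 23$)
$6 - 4 B{\left(V,-4 \right)} \left(-2\right) \left(-8\right) = 6 \left(-4\right) 23 \left(-2\right) \left(-8\right) = 6 \left(\left(-92\right) \left(-2\right)\right) \left(-8\right) = 6 \cdot 184 \left(-8\right) = 1104 \left(-8\right) = -8832$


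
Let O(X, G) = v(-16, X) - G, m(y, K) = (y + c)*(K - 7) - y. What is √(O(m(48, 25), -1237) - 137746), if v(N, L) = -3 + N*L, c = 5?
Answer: 44*I*√78 ≈ 388.6*I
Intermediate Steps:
v(N, L) = -3 + L*N
m(y, K) = -y + (-7 + K)*(5 + y) (m(y, K) = (y + 5)*(K - 7) - y = (5 + y)*(-7 + K) - y = (-7 + K)*(5 + y) - y = -y + (-7 + K)*(5 + y))
O(X, G) = -3 - G - 16*X (O(X, G) = (-3 + X*(-16)) - G = (-3 - 16*X) - G = -3 - G - 16*X)
√(O(m(48, 25), -1237) - 137746) = √((-3 - 1*(-1237) - 16*(-35 - 8*48 + 5*25 + 25*48)) - 137746) = √((-3 + 1237 - 16*(-35 - 384 + 125 + 1200)) - 137746) = √((-3 + 1237 - 16*906) - 137746) = √((-3 + 1237 - 14496) - 137746) = √(-13262 - 137746) = √(-151008) = 44*I*√78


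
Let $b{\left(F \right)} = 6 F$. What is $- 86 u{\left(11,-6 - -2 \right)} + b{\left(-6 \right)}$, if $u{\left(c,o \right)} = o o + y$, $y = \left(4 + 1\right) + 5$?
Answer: $-2272$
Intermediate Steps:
$y = 10$ ($y = 5 + 5 = 10$)
$u{\left(c,o \right)} = 10 + o^{2}$ ($u{\left(c,o \right)} = o o + 10 = o^{2} + 10 = 10 + o^{2}$)
$- 86 u{\left(11,-6 - -2 \right)} + b{\left(-6 \right)} = - 86 \left(10 + \left(-6 - -2\right)^{2}\right) + 6 \left(-6\right) = - 86 \left(10 + \left(-6 + 2\right)^{2}\right) - 36 = - 86 \left(10 + \left(-4\right)^{2}\right) - 36 = - 86 \left(10 + 16\right) - 36 = \left(-86\right) 26 - 36 = -2236 - 36 = -2272$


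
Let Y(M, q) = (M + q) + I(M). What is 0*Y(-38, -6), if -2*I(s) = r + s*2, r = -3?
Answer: 0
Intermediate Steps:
I(s) = 3/2 - s (I(s) = -(-3 + s*2)/2 = -(-3 + 2*s)/2 = 3/2 - s)
Y(M, q) = 3/2 + q (Y(M, q) = (M + q) + (3/2 - M) = 3/2 + q)
0*Y(-38, -6) = 0*(3/2 - 6) = 0*(-9/2) = 0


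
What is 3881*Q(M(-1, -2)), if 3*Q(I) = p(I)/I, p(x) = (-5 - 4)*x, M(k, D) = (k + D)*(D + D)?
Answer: -11643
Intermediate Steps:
M(k, D) = 2*D*(D + k) (M(k, D) = (D + k)*(2*D) = 2*D*(D + k))
p(x) = -9*x
Q(I) = -3 (Q(I) = ((-9*I)/I)/3 = (1/3)*(-9) = -3)
3881*Q(M(-1, -2)) = 3881*(-3) = -11643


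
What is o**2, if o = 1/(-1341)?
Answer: 1/1798281 ≈ 5.5609e-7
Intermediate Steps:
o = -1/1341 ≈ -0.00074571
o**2 = (-1/1341)**2 = 1/1798281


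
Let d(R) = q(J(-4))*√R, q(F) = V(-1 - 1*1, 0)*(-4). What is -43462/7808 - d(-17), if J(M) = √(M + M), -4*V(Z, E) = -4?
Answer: -21731/3904 + 4*I*√17 ≈ -5.5663 + 16.492*I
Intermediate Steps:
V(Z, E) = 1 (V(Z, E) = -¼*(-4) = 1)
J(M) = √2*√M (J(M) = √(2*M) = √2*√M)
q(F) = -4 (q(F) = 1*(-4) = -4)
d(R) = -4*√R
-43462/7808 - d(-17) = -43462/7808 - (-4)*√(-17) = -43462*1/7808 - (-4)*I*√17 = -21731/3904 - (-4)*I*√17 = -21731/3904 + 4*I*√17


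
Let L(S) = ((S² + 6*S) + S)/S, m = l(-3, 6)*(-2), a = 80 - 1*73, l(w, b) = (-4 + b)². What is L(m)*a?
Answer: -7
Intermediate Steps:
a = 7 (a = 80 - 73 = 7)
m = -8 (m = (-4 + 6)²*(-2) = 2²*(-2) = 4*(-2) = -8)
L(S) = (S² + 7*S)/S
L(m)*a = (7 - 8)*7 = -1*7 = -7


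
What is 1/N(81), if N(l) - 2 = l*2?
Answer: 1/164 ≈ 0.0060976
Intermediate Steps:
N(l) = 2 + 2*l (N(l) = 2 + l*2 = 2 + 2*l)
1/N(81) = 1/(2 + 2*81) = 1/(2 + 162) = 1/164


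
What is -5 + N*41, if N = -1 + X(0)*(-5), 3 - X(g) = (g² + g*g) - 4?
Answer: -1481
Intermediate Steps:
X(g) = 7 - 2*g² (X(g) = 3 - ((g² + g*g) - 4) = 3 - ((g² + g²) - 4) = 3 - (2*g² - 4) = 3 - (-4 + 2*g²) = 3 + (4 - 2*g²) = 7 - 2*g²)
N = -36 (N = -1 + (7 - 2*0²)*(-5) = -1 + (7 - 2*0)*(-5) = -1 + (7 + 0)*(-5) = -1 + 7*(-5) = -1 - 35 = -36)
-5 + N*41 = -5 - 36*41 = -5 - 1476 = -1481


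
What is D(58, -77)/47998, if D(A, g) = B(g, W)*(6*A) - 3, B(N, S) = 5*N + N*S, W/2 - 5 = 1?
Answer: -455535/47998 ≈ -9.4907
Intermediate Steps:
W = 12 (W = 10 + 2*1 = 10 + 2 = 12)
D(A, g) = -3 + 102*A*g (D(A, g) = (g*(5 + 12))*(6*A) - 3 = (g*17)*(6*A) - 3 = (17*g)*(6*A) - 3 = 102*A*g - 3 = -3 + 102*A*g)
D(58, -77)/47998 = (-3 + 102*58*(-77))/47998 = (-3 - 455532)*(1/47998) = -455535*1/47998 = -455535/47998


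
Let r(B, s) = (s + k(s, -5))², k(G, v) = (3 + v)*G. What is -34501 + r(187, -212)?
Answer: 10443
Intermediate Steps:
k(G, v) = G*(3 + v)
r(B, s) = s² (r(B, s) = (s + s*(3 - 5))² = (s + s*(-2))² = (s - 2*s)² = (-s)² = s²)
-34501 + r(187, -212) = -34501 + (-212)² = -34501 + 44944 = 10443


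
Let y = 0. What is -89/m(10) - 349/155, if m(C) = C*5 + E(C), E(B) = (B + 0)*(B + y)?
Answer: -13229/4650 ≈ -2.8449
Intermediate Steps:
E(B) = B² (E(B) = (B + 0)*(B + 0) = B*B = B²)
m(C) = C² + 5*C (m(C) = C*5 + C² = 5*C + C² = C² + 5*C)
-89/m(10) - 349/155 = -89*1/(10*(5 + 10)) - 349/155 = -89/(10*15) - 349*1/155 = -89/150 - 349/155 = -13229/4650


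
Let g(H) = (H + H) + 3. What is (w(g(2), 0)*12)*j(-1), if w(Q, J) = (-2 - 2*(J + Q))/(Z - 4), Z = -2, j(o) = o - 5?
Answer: -192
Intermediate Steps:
j(o) = -5 + o
g(H) = 3 + 2*H (g(H) = 2*H + 3 = 3 + 2*H)
w(Q, J) = 1/3 + J/3 + Q/3 (w(Q, J) = (-2 - 2*(J + Q))/(-2 - 4) = (-2 + (-2*J - 2*Q))/(-6) = (-2 - 2*J - 2*Q)*(-1/6) = 1/3 + J/3 + Q/3)
(w(g(2), 0)*12)*j(-1) = ((1/3 + (1/3)*0 + (3 + 2*2)/3)*12)*(-5 - 1) = ((1/3 + 0 + (3 + 4)/3)*12)*(-6) = ((1/3 + 0 + (1/3)*7)*12)*(-6) = ((1/3 + 0 + 7/3)*12)*(-6) = ((8/3)*12)*(-6) = 32*(-6) = -192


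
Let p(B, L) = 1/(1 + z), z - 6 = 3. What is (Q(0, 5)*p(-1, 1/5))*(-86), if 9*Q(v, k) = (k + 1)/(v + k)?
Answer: -86/75 ≈ -1.1467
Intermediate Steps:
z = 9 (z = 6 + 3 = 9)
Q(v, k) = (1 + k)/(9*(k + v)) (Q(v, k) = ((k + 1)/(v + k))/9 = ((1 + k)/(k + v))/9 = (1 + k)/(9*(k + v)))
p(B, L) = 1/10 (p(B, L) = 1/(1 + 9) = 1/10)
(Q(0, 5)*p(-1, 1/5))*(-86) = (((1 + 5)/(9*(5 + 0)))*(1/10))*(-86) = (((1/9)*6/5)*(1/10))*(-86) = (((1/9)*(1/5)*6)*(1/10))*(-86) = ((2/15)*(1/10))*(-86) = (1/75)*(-86) = -86/75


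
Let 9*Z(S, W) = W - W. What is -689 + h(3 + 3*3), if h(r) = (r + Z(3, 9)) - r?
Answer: -689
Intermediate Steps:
Z(S, W) = 0 (Z(S, W) = (W - W)/9 = (⅑)*0 = 0)
h(r) = 0 (h(r) = (r + 0) - r = r - r = 0)
-689 + h(3 + 3*3) = -689 + 0 = -689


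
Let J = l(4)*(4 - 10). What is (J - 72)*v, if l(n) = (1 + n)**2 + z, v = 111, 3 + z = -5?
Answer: -19314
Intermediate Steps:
z = -8 (z = -3 - 5 = -8)
l(n) = -8 + (1 + n)**2 (l(n) = (1 + n)**2 - 8 = -8 + (1 + n)**2)
J = -102 (J = (-8 + (1 + 4)**2)*(4 - 10) = (-8 + 5**2)*(-6) = (-8 + 25)*(-6) = 17*(-6) = -102)
(J - 72)*v = (-102 - 72)*111 = -174*111 = -19314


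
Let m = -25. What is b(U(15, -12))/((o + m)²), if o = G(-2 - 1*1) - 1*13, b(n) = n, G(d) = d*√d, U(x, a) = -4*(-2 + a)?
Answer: 56/(38 + 3*I*√3)² ≈ 0.036672 - 0.01022*I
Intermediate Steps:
U(x, a) = 8 - 4*a
G(d) = d^(3/2)
o = -13 - 3*I*√3 (o = (-2 - 1*1)^(3/2) - 1*13 = (-2 - 1)^(3/2) - 13 = (-3)^(3/2) - 13 = -3*I*√3 - 13 = -13 - 3*I*√3 ≈ -13.0 - 5.1962*I)
b(U(15, -12))/((o + m)²) = (8 - 4*(-12))/(((-13 - 3*I*√3) - 25)²) = (8 + 48)/((-38 - 3*I*√3)²) = 56/(-38 - 3*I*√3)²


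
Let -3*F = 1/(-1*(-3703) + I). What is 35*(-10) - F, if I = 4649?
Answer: -8769599/25056 ≈ -350.00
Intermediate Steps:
F = -1/25056 (F = -1/(3*(-1*(-3703) + 4649)) = -1/(3*(3703 + 4649)) = -⅓/8352 = -⅓*1/8352 = -1/25056 ≈ -3.9911e-5)
35*(-10) - F = 35*(-10) - 1*(-1/25056) = -350 + 1/25056 = -8769599/25056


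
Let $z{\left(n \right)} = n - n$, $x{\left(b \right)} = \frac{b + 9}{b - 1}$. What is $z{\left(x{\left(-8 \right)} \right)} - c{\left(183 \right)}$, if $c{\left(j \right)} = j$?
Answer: $-183$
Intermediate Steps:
$x{\left(b \right)} = \frac{9 + b}{-1 + b}$
$z{\left(n \right)} = 0$
$z{\left(x{\left(-8 \right)} \right)} - c{\left(183 \right)} = 0 - 183 = -183$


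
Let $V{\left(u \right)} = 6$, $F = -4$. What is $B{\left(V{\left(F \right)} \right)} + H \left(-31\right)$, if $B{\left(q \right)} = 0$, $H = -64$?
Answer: $1984$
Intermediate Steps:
$B{\left(V{\left(F \right)} \right)} + H \left(-31\right) = 0 - -1984 = 0 + 1984 = 1984$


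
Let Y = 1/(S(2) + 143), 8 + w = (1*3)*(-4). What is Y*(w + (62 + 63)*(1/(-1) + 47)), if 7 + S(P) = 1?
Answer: 5730/137 ≈ 41.825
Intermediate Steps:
S(P) = -6 (S(P) = -7 + 1 = -6)
w = -20 (w = -8 + (1*3)*(-4) = -8 + 3*(-4) = -8 - 12 = -20)
Y = 1/137 (Y = 1/(-6 + 143) = 1/137 ≈ 0.0072993)
Y*(w + (62 + 63)*(1/(-1) + 47)) = (-20 + (62 + 63)*(1/(-1) + 47))/137 = (-20 + 125*(-1 + 47))/137 = (-20 + 125*46)/137 = (-20 + 5750)/137 = (1/137)*5730 = 5730/137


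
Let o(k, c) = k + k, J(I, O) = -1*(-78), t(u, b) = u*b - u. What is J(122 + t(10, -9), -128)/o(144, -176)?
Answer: 13/48 ≈ 0.27083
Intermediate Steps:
t(u, b) = -u + b*u (t(u, b) = b*u - u = -u + b*u)
J(I, O) = 78
o(k, c) = 2*k
J(122 + t(10, -9), -128)/o(144, -176) = 78/((2*144)) = 78/288 = 78*(1/288) = 13/48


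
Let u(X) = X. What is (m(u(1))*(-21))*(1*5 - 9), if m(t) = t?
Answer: 84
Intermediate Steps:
(m(u(1))*(-21))*(1*5 - 9) = (1*(-21))*(1*5 - 9) = -21*(5 - 9) = -21*(-4) = 84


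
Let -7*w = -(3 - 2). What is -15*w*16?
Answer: -240/7 ≈ -34.286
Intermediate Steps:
w = 1/7 (w = -(-1)*(3 - 2)/7 = -(-1)/7 = -1/7*(-1) = 1/7 ≈ 0.14286)
-15*w*16 = -15*1/7*16 = -15/7*16 = -240/7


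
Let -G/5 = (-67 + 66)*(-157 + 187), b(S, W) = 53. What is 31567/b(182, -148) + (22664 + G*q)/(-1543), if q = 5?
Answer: 47466939/81779 ≈ 580.43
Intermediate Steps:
G = 150 (G = -5*(-67 + 66)*(-157 + 187) = -(-5)*30 = -5*(-30) = 150)
31567/b(182, -148) + (22664 + G*q)/(-1543) = 31567/53 + (22664 + 150*5)/(-1543) = 31567*(1/53) + (22664 + 750)*(-1/1543) = 31567/53 + 23414*(-1/1543) = 31567/53 - 23414/1543 = 47466939/81779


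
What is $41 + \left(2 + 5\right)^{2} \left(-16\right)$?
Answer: $-743$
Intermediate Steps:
$41 + \left(2 + 5\right)^{2} \left(-16\right) = 41 + 7^{2} \left(-16\right) = 41 + 49 \left(-16\right) = 41 - 784 = -743$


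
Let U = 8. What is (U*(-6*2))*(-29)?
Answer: 2784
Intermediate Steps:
(U*(-6*2))*(-29) = (8*(-6*2))*(-29) = (8*(-12))*(-29) = -96*(-29) = 2784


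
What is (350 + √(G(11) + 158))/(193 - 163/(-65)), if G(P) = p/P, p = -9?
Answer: 11375/6354 + 65*√19019/139788 ≈ 1.8543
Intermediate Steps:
G(P) = -9/P
(350 + √(G(11) + 158))/(193 - 163/(-65)) = (350 + √(-9/11 + 158))/(193 - 163/(-65)) = (350 + √(-9*1/11 + 158))/(193 - 163*(-1/65)) = (350 + √(-9/11 + 158))/(193 + 163/65) = (350 + √(1729/11))/(12708/65) = (350 + √19019/11)*(65/12708) = 11375/6354 + 65*√19019/139788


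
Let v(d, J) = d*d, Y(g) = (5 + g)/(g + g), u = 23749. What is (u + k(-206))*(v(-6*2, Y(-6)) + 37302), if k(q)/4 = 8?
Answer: 890503326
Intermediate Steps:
k(q) = 32 (k(q) = 4*8 = 32)
Y(g) = (5 + g)/(2*g) (Y(g) = (5 + g)/((2*g)) = (5 + g)*(1/(2*g)) = (5 + g)/(2*g))
v(d, J) = d²
(u + k(-206))*(v(-6*2, Y(-6)) + 37302) = (23749 + 32)*((-6*2)² + 37302) = 23781*((-12)² + 37302) = 23781*(144 + 37302) = 23781*37446 = 890503326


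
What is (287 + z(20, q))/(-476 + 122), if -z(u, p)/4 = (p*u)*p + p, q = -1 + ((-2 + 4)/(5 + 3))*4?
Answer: -287/354 ≈ -0.81073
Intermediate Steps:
q = 0 (q = -1 + (2/8)*4 = -1 + (2*(⅛))*4 = -1 + (¼)*4 = -1 + 1 = 0)
z(u, p) = -4*p - 4*u*p² (z(u, p) = -4*((p*u)*p + p) = -4*(u*p² + p) = -4*(p + u*p²) = -4*p - 4*u*p²)
(287 + z(20, q))/(-476 + 122) = (287 - 4*0*(1 + 0*20))/(-476 + 122) = (287 - 4*0*(1 + 0))/(-354) = (287 - 4*0*1)*(-1/354) = (287 + 0)*(-1/354) = 287*(-1/354) = -287/354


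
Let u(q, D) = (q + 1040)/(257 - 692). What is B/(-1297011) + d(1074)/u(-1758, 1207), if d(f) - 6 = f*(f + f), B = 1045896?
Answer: 216930742775117/155208983 ≈ 1.3977e+6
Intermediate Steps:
u(q, D) = -208/87 - q/435 (u(q, D) = (1040 + q)/(-435) = (1040 + q)*(-1/435) = -208/87 - q/435)
d(f) = 6 + 2*f² (d(f) = 6 + f*(f + f) = 6 + f*(2*f) = 6 + 2*f²)
B/(-1297011) + d(1074)/u(-1758, 1207) = 1045896/(-1297011) + (6 + 2*1074²)/(-208/87 - 1/435*(-1758)) = 1045896*(-1/1297011) + (6 + 2*1153476)/(-208/87 + 586/145) = -348632/432337 + (6 + 2306952)/(718/435) = -348632/432337 + 2306958*(435/718) = -348632/432337 + 501763365/359 = 216930742775117/155208983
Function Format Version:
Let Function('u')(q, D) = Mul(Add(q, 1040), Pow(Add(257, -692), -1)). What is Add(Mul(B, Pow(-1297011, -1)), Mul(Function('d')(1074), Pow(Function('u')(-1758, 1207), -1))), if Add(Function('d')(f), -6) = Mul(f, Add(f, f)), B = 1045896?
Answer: Rational(216930742775117, 155208983) ≈ 1.3977e+6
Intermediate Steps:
Function('u')(q, D) = Add(Rational(-208, 87), Mul(Rational(-1, 435), q)) (Function('u')(q, D) = Mul(Add(1040, q), Pow(-435, -1)) = Mul(Add(1040, q), Rational(-1, 435)) = Add(Rational(-208, 87), Mul(Rational(-1, 435), q)))
Function('d')(f) = Add(6, Mul(2, Pow(f, 2))) (Function('d')(f) = Add(6, Mul(f, Add(f, f))) = Add(6, Mul(f, Mul(2, f))) = Add(6, Mul(2, Pow(f, 2))))
Add(Mul(B, Pow(-1297011, -1)), Mul(Function('d')(1074), Pow(Function('u')(-1758, 1207), -1))) = Add(Mul(1045896, Pow(-1297011, -1)), Mul(Add(6, Mul(2, Pow(1074, 2))), Pow(Add(Rational(-208, 87), Mul(Rational(-1, 435), -1758)), -1))) = Add(Mul(1045896, Rational(-1, 1297011)), Mul(Add(6, Mul(2, 1153476)), Pow(Add(Rational(-208, 87), Rational(586, 145)), -1))) = Add(Rational(-348632, 432337), Mul(Add(6, 2306952), Pow(Rational(718, 435), -1))) = Add(Rational(-348632, 432337), Mul(2306958, Rational(435, 718))) = Add(Rational(-348632, 432337), Rational(501763365, 359)) = Rational(216930742775117, 155208983)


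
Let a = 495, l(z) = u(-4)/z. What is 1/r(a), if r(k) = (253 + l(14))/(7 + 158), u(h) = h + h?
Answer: 385/589 ≈ 0.65365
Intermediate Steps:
u(h) = 2*h
l(z) = -8/z (l(z) = (2*(-4))/z = -8/z)
r(k) = 589/385 (r(k) = (253 - 8/14)/(7 + 158) = (253 - 8*1/14)/165 = (253 - 4/7)*(1/165) = (1767/7)*(1/165) = 589/385)
1/r(a) = 1/(589/385) = 385/589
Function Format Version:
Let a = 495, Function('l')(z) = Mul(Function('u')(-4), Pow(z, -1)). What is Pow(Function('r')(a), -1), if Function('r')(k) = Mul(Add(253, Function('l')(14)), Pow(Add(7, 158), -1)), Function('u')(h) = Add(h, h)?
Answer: Rational(385, 589) ≈ 0.65365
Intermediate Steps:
Function('u')(h) = Mul(2, h)
Function('l')(z) = Mul(-8, Pow(z, -1)) (Function('l')(z) = Mul(Mul(2, -4), Pow(z, -1)) = Mul(-8, Pow(z, -1)))
Function('r')(k) = Rational(589, 385) (Function('r')(k) = Mul(Add(253, Mul(-8, Pow(14, -1))), Pow(Add(7, 158), -1)) = Mul(Add(253, Mul(-8, Rational(1, 14))), Pow(165, -1)) = Mul(Add(253, Rational(-4, 7)), Rational(1, 165)) = Mul(Rational(1767, 7), Rational(1, 165)) = Rational(589, 385))
Pow(Function('r')(a), -1) = Pow(Rational(589, 385), -1) = Rational(385, 589)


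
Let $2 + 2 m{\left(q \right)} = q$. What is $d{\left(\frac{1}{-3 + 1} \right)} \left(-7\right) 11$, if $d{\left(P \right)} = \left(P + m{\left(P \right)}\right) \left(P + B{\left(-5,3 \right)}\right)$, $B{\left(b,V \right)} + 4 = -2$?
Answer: $- \frac{7007}{8} \approx -875.88$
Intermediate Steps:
$m{\left(q \right)} = -1 + \frac{q}{2}$
$B{\left(b,V \right)} = -6$ ($B{\left(b,V \right)} = -4 - 2 = -6$)
$d{\left(P \right)} = \left(-1 + \frac{3 P}{2}\right) \left(-6 + P\right)$ ($d{\left(P \right)} = \left(P + \left(-1 + \frac{P}{2}\right)\right) \left(P - 6\right) = \left(-1 + \frac{3 P}{2}\right) \left(-6 + P\right)$)
$d{\left(\frac{1}{-3 + 1} \right)} \left(-7\right) 11 = \left(6 - \frac{10}{-3 + 1} + \frac{3 \left(\frac{1}{-3 + 1}\right)^{2}}{2}\right) \left(-7\right) 11 = \left(6 - \frac{10}{-2} + \frac{3 \left(\frac{1}{-2}\right)^{2}}{2}\right) \left(-7\right) 11 = \left(6 - -5 + \frac{3 \left(- \frac{1}{2}\right)^{2}}{2}\right) \left(-7\right) 11 = \left(6 + 5 + \frac{3}{2} \cdot \frac{1}{4}\right) \left(-7\right) 11 = \left(6 + 5 + \frac{3}{8}\right) \left(-7\right) 11 = \frac{91}{8} \left(-7\right) 11 = \left(- \frac{637}{8}\right) 11 = - \frac{7007}{8}$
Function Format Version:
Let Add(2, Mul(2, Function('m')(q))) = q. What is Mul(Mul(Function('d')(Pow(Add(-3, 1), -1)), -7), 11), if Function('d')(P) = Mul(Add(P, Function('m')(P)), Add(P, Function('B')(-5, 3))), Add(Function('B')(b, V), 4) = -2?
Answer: Rational(-7007, 8) ≈ -875.88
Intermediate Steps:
Function('m')(q) = Add(-1, Mul(Rational(1, 2), q))
Function('B')(b, V) = -6 (Function('B')(b, V) = Add(-4, -2) = -6)
Function('d')(P) = Mul(Add(-1, Mul(Rational(3, 2), P)), Add(-6, P)) (Function('d')(P) = Mul(Add(P, Add(-1, Mul(Rational(1, 2), P))), Add(P, -6)) = Mul(Add(-1, Mul(Rational(3, 2), P)), Add(-6, P)))
Mul(Mul(Function('d')(Pow(Add(-3, 1), -1)), -7), 11) = Mul(Mul(Add(6, Mul(-10, Pow(Add(-3, 1), -1)), Mul(Rational(3, 2), Pow(Pow(Add(-3, 1), -1), 2))), -7), 11) = Mul(Mul(Add(6, Mul(-10, Pow(-2, -1)), Mul(Rational(3, 2), Pow(Pow(-2, -1), 2))), -7), 11) = Mul(Mul(Add(6, Mul(-10, Rational(-1, 2)), Mul(Rational(3, 2), Pow(Rational(-1, 2), 2))), -7), 11) = Mul(Mul(Add(6, 5, Mul(Rational(3, 2), Rational(1, 4))), -7), 11) = Mul(Mul(Add(6, 5, Rational(3, 8)), -7), 11) = Mul(Mul(Rational(91, 8), -7), 11) = Mul(Rational(-637, 8), 11) = Rational(-7007, 8)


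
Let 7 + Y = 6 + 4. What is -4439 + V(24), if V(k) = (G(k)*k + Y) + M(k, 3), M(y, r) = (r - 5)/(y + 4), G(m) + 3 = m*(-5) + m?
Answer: -95369/14 ≈ -6812.1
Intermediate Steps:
G(m) = -3 - 4*m (G(m) = -3 + (m*(-5) + m) = -3 + (-5*m + m) = -3 - 4*m)
M(y, r) = (-5 + r)/(4 + y)
Y = 3 (Y = -7 + (6 + 4) = -7 + 10 = 3)
V(k) = 3 - 2/(4 + k) + k*(-3 - 4*k) (V(k) = ((-3 - 4*k)*k + 3) + (-5 + 3)/(4 + k) = (k*(-3 - 4*k) + 3) - 2/(4 + k) = (3 + k*(-3 - 4*k)) - 2/(4 + k) = 3 - 2/(4 + k) + k*(-3 - 4*k))
-4439 + V(24) = -4439 + (-2 + (3 - 1*24*(3 + 4*24))*(4 + 24))/(4 + 24) = -4439 + (-2 + (3 - 1*24*(3 + 96))*28)/28 = -4439 + (-2 + (3 - 1*24*99)*28)/28 = -4439 + (-2 + (3 - 2376)*28)/28 = -4439 + (-2 - 2373*28)/28 = -4439 + (-2 - 66444)/28 = -4439 + (1/28)*(-66446) = -4439 - 33223/14 = -95369/14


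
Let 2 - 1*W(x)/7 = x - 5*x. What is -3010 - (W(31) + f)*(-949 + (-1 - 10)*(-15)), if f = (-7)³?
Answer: 419566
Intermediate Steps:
W(x) = 14 + 28*x (W(x) = 14 - 7*(x - 5*x) = 14 - (-28)*x = 14 + 28*x)
f = -343
-3010 - (W(31) + f)*(-949 + (-1 - 10)*(-15)) = -3010 - ((14 + 28*31) - 343)*(-949 + (-1 - 10)*(-15)) = -3010 - ((14 + 868) - 343)*(-949 - 11*(-15)) = -3010 - (882 - 343)*(-949 + 165) = -3010 - 539*(-784) = -3010 - 1*(-422576) = -3010 + 422576 = 419566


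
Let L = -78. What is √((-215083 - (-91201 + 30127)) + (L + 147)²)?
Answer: 16*I*√583 ≈ 386.33*I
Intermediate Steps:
√((-215083 - (-91201 + 30127)) + (L + 147)²) = √((-215083 - (-91201 + 30127)) + (-78 + 147)²) = √((-215083 - 1*(-61074)) + 69²) = √((-215083 + 61074) + 4761) = √(-154009 + 4761) = √(-149248) = 16*I*√583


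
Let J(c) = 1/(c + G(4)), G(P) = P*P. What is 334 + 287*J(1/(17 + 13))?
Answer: 169264/481 ≈ 351.90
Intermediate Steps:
G(P) = P²
J(c) = 1/(16 + c) (J(c) = 1/(c + 4²) = 1/(c + 16) = 1/(16 + c))
334 + 287*J(1/(17 + 13)) = 334 + 287/(16 + 1/(17 + 13)) = 334 + 287/(16 + 1/30) = 334 + 287/(481/30) = 334 + 287*(30/481) = 334 + 8610/481 = 169264/481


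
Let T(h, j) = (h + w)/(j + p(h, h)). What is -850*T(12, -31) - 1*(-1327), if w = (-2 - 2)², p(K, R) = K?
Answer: 49013/19 ≈ 2579.6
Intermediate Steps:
w = 16 (w = (-4)² = 16)
T(h, j) = (16 + h)/(h + j) (T(h, j) = (h + 16)/(j + h) = (16 + h)/(h + j))
-850*T(12, -31) - 1*(-1327) = -850*(16 + 12)/(12 - 31) - 1*(-1327) = -850*28/(-19) + 1327 = -(-850)*28/19 + 1327 = -850*(-28/19) + 1327 = 23800/19 + 1327 = 49013/19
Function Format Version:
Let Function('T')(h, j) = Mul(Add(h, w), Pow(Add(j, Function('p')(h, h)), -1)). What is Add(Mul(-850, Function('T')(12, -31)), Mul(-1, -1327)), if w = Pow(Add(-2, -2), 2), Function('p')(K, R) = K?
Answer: Rational(49013, 19) ≈ 2579.6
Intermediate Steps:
w = 16 (w = Pow(-4, 2) = 16)
Function('T')(h, j) = Mul(Pow(Add(h, j), -1), Add(16, h)) (Function('T')(h, j) = Mul(Add(h, 16), Pow(Add(j, h), -1)) = Mul(Add(16, h), Pow(Add(h, j), -1)) = Mul(Pow(Add(h, j), -1), Add(16, h)))
Add(Mul(-850, Function('T')(12, -31)), Mul(-1, -1327)) = Add(Mul(-850, Mul(Pow(Add(12, -31), -1), Add(16, 12))), Mul(-1, -1327)) = Add(Mul(-850, Mul(Pow(-19, -1), 28)), 1327) = Add(Mul(-850, Mul(Rational(-1, 19), 28)), 1327) = Add(Mul(-850, Rational(-28, 19)), 1327) = Add(Rational(23800, 19), 1327) = Rational(49013, 19)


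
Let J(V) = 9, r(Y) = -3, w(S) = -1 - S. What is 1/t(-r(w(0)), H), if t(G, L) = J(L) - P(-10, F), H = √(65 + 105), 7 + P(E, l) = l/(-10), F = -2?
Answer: 5/79 ≈ 0.063291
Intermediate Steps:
P(E, l) = -7 - l/10 (P(E, l) = -7 + l/(-10) = -7 + l*(-⅒) = -7 - l/10)
H = √170 ≈ 13.038
t(G, L) = 79/5 (t(G, L) = 9 - (-7 - ⅒*(-2)) = 9 - (-7 + ⅕) = 9 - 1*(-34/5) = 9 + 34/5 = 79/5)
1/t(-r(w(0)), H) = 1/(79/5) = 5/79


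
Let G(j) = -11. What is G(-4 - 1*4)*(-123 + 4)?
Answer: 1309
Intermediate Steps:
G(-4 - 1*4)*(-123 + 4) = -11*(-123 + 4) = -11*(-119) = 1309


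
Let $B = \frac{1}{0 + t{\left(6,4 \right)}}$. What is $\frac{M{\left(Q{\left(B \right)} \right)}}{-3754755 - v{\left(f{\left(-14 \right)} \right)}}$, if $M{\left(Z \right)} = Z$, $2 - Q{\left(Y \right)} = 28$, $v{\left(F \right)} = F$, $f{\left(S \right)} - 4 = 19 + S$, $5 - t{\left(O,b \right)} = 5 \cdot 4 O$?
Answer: $\frac{1}{144414} \approx 6.9245 \cdot 10^{-6}$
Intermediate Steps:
$t{\left(O,b \right)} = 5 - 20 O$ ($t{\left(O,b \right)} = 5 - 5 \cdot 4 O = 5 - 20 O$)
$f{\left(S \right)} = 23 + S$ ($f{\left(S \right)} = 4 + \left(19 + S\right) = 23 + S$)
$B = - \frac{1}{115}$ ($B = \frac{1}{0 + \left(5 - 120\right)} = \frac{1}{0 - 115} = \frac{1}{-115} = - \frac{1}{115} \approx -0.0086956$)
$Q{\left(Y \right)} = -26$ ($Q{\left(Y \right)} = 2 - 28 = -26$)
$\frac{M{\left(Q{\left(B \right)} \right)}}{-3754755 - v{\left(f{\left(-14 \right)} \right)}} = - \frac{26}{-3754755 - \left(23 - 14\right)} = - \frac{26}{-3754755 - 9} = - \frac{26}{-3754764} = \left(-26\right) \left(- \frac{1}{3754764}\right) = \frac{1}{144414}$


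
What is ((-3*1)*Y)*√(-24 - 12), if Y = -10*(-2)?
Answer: -360*I ≈ -360.0*I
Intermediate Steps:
Y = 20
((-3*1)*Y)*√(-24 - 12) = (-3*1*20)*√(-24 - 12) = (-3*20)*√(-36) = -360*I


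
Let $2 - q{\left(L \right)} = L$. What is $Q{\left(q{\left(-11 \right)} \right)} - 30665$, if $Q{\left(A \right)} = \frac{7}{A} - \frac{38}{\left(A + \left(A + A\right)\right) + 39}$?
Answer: $- \frac{1195933}{39} \approx -30665.0$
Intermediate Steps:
$q{\left(L \right)} = 2 - L$
$Q{\left(A \right)} = - \frac{38}{39 + 3 A} + \frac{7}{A}$ ($Q{\left(A \right)} = \frac{7}{A} - \frac{38}{\left(A + 2 A\right) + 39} = \frac{7}{A} - \frac{38}{3 A + 39} = \frac{7}{A} - \frac{38}{39 + 3 A} = - \frac{38}{39 + 3 A} + \frac{7}{A}$)
$Q{\left(q{\left(-11 \right)} \right)} - 30665 = \frac{273 - 17 \left(2 - -11\right)}{3 \left(2 - -11\right) \left(13 + \left(2 - -11\right)\right)} - 30665 = \frac{273 - 17 \left(2 + 11\right)}{3 \left(2 + 11\right) \left(13 + \left(2 + 11\right)\right)} - 30665 = \frac{273 - 221}{3 \cdot 13 \left(13 + 13\right)} - 30665 = \frac{1}{3} \cdot \frac{1}{13} \cdot \frac{1}{26} \left(273 - 221\right) - 30665 = \frac{1}{3} \cdot \frac{1}{13} \cdot \frac{1}{26} \cdot 52 - 30665 = \frac{2}{39} - 30665 = - \frac{1195933}{39}$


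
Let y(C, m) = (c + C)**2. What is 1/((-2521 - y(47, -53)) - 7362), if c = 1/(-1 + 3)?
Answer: -4/48557 ≈ -8.2377e-5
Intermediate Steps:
c = 1/2 ≈ 0.50000
y(C, m) = (1/2 + C)**2
1/((-2521 - y(47, -53)) - 7362) = 1/((-2521 - (1 + 2*47)**2/4) - 7362) = 1/((-2521 - (1 + 94)**2/4) - 7362) = 1/((-2521 - 95**2/4) - 7362) = 1/((-2521 - 9025/4) - 7362) = 1/(-19109/4 - 7362) = 1/(-48557/4) = -4/48557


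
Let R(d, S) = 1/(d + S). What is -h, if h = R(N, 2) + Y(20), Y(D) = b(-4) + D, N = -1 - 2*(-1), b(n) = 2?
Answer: -67/3 ≈ -22.333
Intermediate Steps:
N = 1 (N = -1 + 2 = 1)
R(d, S) = 1/(S + d)
Y(D) = 2 + D
h = 67/3 (h = 1/(2 + 1) + (2 + 20) = 1/3 + 22 = ⅓ + 22 = 67/3 ≈ 22.333)
-h = -1*67/3 = -67/3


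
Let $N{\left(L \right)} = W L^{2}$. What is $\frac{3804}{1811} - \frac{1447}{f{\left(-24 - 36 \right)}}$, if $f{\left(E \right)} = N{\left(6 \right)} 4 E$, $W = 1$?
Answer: $\frac{35487077}{15647040} \approx 2.268$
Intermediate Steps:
$N{\left(L \right)} = L^{2}$ ($N{\left(L \right)} = 1 L^{2} = L^{2}$)
$f{\left(E \right)} = 144 E$ ($f{\left(E \right)} = 6^{2} \cdot 4 E = 36 \cdot 4 E = 144 E$)
$\frac{3804}{1811} - \frac{1447}{f{\left(-24 - 36 \right)}} = \frac{3804}{1811} - \frac{1447}{144 \left(-24 - 36\right)} = 3804 \cdot \frac{1}{1811} - \frac{1447}{144 \left(-24 - 36\right)} = \frac{3804}{1811} - \frac{1447}{144 \left(-60\right)} = \frac{3804}{1811} - \frac{1447}{-8640} = \frac{3804}{1811} - - \frac{1447}{8640} = \frac{3804}{1811} + \frac{1447}{8640} = \frac{35487077}{15647040}$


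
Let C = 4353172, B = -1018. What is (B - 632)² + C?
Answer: 7075672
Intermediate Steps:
(B - 632)² + C = (-1018 - 632)² + 4353172 = (-1650)² + 4353172 = 2722500 + 4353172 = 7075672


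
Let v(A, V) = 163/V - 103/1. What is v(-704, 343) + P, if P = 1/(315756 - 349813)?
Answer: -1197648805/11681551 ≈ -102.52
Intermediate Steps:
v(A, V) = -103 + 163/V (v(A, V) = 163/V - 103*1 = 163/V - 103 = -103 + 163/V)
P = -1/34057 (P = 1/(-34057) = -1/34057 ≈ -2.9363e-5)
v(-704, 343) + P = (-103 + 163/343) - 1/34057 = -35166/343 - 1/34057 = -1197648805/11681551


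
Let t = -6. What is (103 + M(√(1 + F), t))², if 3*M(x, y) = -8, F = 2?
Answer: 90601/9 ≈ 10067.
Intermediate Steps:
M(x, y) = -8/3 (M(x, y) = (⅓)*(-8) = -8/3)
(103 + M(√(1 + F), t))² = (103 - 8/3)² = (301/3)² = 90601/9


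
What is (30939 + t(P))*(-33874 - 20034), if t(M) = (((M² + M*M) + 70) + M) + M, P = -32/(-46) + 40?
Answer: -981072177172/529 ≈ -1.8546e+9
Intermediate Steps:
P = 936/23 (P = -32*(-1/46) + 40 = 16/23 + 40 = 936/23 ≈ 40.696)
t(M) = 70 + 2*M + 2*M² (t(M) = (((M² + M²) + 70) + M) + M = ((2*M² + 70) + M) + M = ((70 + 2*M²) + M) + M = (70 + M + 2*M²) + M = 70 + 2*M + 2*M²)
(30939 + t(P))*(-33874 - 20034) = (30939 + (70 + 2*(936/23) + 2*(936/23)²))*(-33874 - 20034) = (30939 + (70 + 1872/23 + 2*(876096/529)))*(-53908) = (30939 + (70 + 1872/23 + 1752192/529))*(-53908) = (30939 + 1832278/529)*(-53908) = (18199009/529)*(-53908) = -981072177172/529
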